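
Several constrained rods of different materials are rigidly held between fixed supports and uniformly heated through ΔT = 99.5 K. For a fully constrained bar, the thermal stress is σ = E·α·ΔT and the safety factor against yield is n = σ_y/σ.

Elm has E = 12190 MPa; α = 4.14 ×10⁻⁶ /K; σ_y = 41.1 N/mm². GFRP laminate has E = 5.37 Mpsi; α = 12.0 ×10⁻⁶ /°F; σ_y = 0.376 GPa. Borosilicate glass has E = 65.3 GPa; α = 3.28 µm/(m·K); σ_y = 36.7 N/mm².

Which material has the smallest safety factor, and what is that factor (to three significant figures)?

Converting E to GPa, α to ×10⁻⁶/K, σ_y to MPa, then σ and n for each:
  elm: E = 12.19, α = 4.14, σ_y = 41.10 → σ = 5.02 MPa, n = 8.18
  GFRP laminate: E = 37.02, α = 21.6, σ_y = 376.0 → σ = 79.6 MPa, n = 4.73
  borosilicate glass: E = 65.30, α = 3.28, σ_y = 36.70 → σ = 21.3 MPa, n = 1.72
Smallest n: borosilicate glass with n = 1.72.

borosilicate glass, n = 1.72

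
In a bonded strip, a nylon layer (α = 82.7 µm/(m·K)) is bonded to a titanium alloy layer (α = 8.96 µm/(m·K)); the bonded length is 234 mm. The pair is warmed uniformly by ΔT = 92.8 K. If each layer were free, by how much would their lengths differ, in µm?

1600 µm

Δα = |82.7 − 8.96|×10⁻⁶/K = 73.7×10⁻⁶/K.
ΔL_mismatch = Δα·L·ΔT = 73.7×10⁻⁶ × 234.0 mm × 92.8 K = 1600 µm.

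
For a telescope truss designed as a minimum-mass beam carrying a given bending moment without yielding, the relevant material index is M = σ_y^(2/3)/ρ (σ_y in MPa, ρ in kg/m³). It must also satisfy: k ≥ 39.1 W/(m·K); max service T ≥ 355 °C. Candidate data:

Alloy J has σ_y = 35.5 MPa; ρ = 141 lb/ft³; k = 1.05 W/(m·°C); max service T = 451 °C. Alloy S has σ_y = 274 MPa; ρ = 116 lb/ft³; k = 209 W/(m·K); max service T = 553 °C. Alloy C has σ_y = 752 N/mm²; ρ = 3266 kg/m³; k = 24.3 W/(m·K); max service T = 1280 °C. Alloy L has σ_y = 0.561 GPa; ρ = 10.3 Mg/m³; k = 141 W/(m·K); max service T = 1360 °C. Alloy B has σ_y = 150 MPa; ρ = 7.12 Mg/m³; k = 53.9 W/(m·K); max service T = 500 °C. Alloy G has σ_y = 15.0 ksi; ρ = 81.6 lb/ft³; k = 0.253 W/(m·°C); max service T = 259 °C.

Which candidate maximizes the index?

Screen on constraints: k ≥ 39.1 W/(m·K); max service T ≥ 355 °C. Survivors: alloy S, alloy L, alloy B.
After converting to SI:
  alloy S: σ_y = 274.0 MPa, ρ = 1858 kg/m³
  alloy L: σ_y = 561.0 MPa, ρ = 10300 kg/m³
  alloy B: σ_y = 150.0 MPa, ρ = 7120 kg/m³
  alloy S: M = 22.7×10⁻³
  alloy L: M = 6.60×10⁻³
  alloy B: M = 3.97×10⁻³
Highest index: alloy S.

alloy S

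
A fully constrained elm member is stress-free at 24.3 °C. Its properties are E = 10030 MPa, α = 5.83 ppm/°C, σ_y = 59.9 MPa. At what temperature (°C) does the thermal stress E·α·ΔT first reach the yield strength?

E = 10030 MPa = 10.03 GPa.
E·α·ΔT = 59.90 MPa ⇒ ΔT = 59.90 / (10.03×10³ × 5.83×10⁻⁶) = 1024 K.
T = 24.3 + 1024 = 1049 °C.

1050 °C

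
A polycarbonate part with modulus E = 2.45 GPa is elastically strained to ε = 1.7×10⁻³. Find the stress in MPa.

σ = E·ε = 2450 MPa × 1.7×10⁻³ = 4.17 MPa.

4.17 MPa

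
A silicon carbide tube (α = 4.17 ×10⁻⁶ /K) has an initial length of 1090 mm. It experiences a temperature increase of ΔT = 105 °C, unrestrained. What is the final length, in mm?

ΔL = α·L₀·ΔT = 4.17×10⁻⁶ × 1090 mm × 105.0 K = 0.477 mm.
L = L₀ + ΔL = 1090 + 0.477 = 1090.5 mm.

1090.5 mm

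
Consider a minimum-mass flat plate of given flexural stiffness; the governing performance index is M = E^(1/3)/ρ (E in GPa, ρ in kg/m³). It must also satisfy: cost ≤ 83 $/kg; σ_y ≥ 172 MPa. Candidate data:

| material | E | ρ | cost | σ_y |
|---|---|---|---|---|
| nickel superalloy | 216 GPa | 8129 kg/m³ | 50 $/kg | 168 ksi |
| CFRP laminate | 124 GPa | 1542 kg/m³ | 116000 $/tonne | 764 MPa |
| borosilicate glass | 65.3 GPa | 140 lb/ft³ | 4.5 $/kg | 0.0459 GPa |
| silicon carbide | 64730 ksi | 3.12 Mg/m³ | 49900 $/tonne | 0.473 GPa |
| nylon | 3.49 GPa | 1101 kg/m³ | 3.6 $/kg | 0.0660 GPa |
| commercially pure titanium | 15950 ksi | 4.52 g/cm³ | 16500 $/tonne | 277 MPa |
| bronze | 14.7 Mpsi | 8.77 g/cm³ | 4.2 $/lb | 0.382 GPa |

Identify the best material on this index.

silicon carbide

Screen on constraints: cost ≤ 83 $/kg; σ_y ≥ 172 MPa. Survivors: nickel superalloy, silicon carbide, commercially pure titanium, bronze.
After converting to SI:
  nickel superalloy: E = 216.0 GPa, ρ = 8129 kg/m³
  silicon carbide: E = 446.3 GPa, ρ = 3120 kg/m³
  commercially pure titanium: E = 110.0 GPa, ρ = 4520 kg/m³
  bronze: E = 101.4 GPa, ρ = 8770 kg/m³
  silicon carbide: M = 2.45×10⁻³
  commercially pure titanium: M = 1.06×10⁻³
  nickel superalloy: M = 0.738×10⁻³
  bronze: M = 0.532×10⁻³
The maximum is for silicon carbide.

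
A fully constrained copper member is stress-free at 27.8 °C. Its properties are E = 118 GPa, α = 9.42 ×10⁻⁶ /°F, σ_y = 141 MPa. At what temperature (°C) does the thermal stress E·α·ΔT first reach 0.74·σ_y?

79.9 °C

α = 9.42×10⁻⁶/°F × 9/5 = 17.0×10⁻⁶/K.
E·α·ΔT = 104.3 MPa ⇒ ΔT = 104.3 / (118.0×10³ × 17.0×10⁻⁶) = 52.15 K.
T = 27.8 + 52.15 = 79.95 °C.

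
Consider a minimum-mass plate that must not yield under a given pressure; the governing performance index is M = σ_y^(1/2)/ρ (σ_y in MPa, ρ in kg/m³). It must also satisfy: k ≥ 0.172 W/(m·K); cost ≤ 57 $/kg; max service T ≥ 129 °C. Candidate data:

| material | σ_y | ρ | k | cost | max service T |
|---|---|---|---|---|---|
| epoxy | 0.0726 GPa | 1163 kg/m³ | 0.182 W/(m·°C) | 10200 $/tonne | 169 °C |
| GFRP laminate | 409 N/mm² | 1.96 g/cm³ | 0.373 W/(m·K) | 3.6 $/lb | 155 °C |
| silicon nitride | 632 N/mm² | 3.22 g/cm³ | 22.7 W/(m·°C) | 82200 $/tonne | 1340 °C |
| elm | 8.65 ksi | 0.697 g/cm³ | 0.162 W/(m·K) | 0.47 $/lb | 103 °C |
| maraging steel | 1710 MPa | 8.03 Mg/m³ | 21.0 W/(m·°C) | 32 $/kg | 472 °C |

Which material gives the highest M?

Screen on constraints: k ≥ 0.172 W/(m·K); cost ≤ 57 $/kg; max service T ≥ 129 °C. Survivors: epoxy, GFRP laminate, maraging steel.
In SI units:
  epoxy: σ_y = 72.60 MPa, ρ = 1163 kg/m³
  GFRP laminate: σ_y = 409.0 MPa, ρ = 1960 kg/m³
  maraging steel: σ_y = 1710 MPa, ρ = 8030 kg/m³
  GFRP laminate: M = 10.3×10⁻³
  epoxy: M = 7.33×10⁻³
  maraging steel: M = 5.15×10⁻³
GFRP laminate has the largest M.

GFRP laminate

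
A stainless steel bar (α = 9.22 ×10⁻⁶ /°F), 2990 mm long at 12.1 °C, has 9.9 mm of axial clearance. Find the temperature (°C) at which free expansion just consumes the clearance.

α = 9.22×10⁻⁶/°F × 9/5 = 16.6×10⁻⁶/K.
α·L₀·ΔT = 9.9 mm ⇒ ΔT = 9.9 / (16.6×10⁻⁶ × 2990.0) = 199.5 K.
T = 12.1 + 199.5 = 211.6 °C.

212 °C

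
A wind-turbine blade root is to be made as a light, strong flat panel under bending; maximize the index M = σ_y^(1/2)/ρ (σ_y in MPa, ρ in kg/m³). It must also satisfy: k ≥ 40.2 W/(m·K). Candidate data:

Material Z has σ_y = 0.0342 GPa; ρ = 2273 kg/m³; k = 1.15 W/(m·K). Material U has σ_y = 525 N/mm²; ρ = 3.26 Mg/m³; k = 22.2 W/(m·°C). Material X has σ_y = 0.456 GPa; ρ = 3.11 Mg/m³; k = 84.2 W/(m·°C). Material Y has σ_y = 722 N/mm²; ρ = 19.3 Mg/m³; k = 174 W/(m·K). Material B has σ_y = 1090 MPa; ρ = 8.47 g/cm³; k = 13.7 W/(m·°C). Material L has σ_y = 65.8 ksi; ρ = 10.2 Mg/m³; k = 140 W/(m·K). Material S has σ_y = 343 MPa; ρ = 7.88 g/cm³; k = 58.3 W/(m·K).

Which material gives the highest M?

Screen on constraints: k ≥ 40.2 W/(m·K). Survivors: material X, material Y, material L, material S.
After converting to SI:
  material X: σ_y = 456.0 MPa, ρ = 3110 kg/m³
  material Y: σ_y = 722.0 MPa, ρ = 19300 kg/m³
  material L: σ_y = 453.7 MPa, ρ = 10200 kg/m³
  material S: σ_y = 343.0 MPa, ρ = 7880 kg/m³
  material X: M = 6.87×10⁻³
  material S: M = 2.35×10⁻³
  material L: M = 2.09×10⁻³
  material Y: M = 1.39×10⁻³
Material X ranks first.

material X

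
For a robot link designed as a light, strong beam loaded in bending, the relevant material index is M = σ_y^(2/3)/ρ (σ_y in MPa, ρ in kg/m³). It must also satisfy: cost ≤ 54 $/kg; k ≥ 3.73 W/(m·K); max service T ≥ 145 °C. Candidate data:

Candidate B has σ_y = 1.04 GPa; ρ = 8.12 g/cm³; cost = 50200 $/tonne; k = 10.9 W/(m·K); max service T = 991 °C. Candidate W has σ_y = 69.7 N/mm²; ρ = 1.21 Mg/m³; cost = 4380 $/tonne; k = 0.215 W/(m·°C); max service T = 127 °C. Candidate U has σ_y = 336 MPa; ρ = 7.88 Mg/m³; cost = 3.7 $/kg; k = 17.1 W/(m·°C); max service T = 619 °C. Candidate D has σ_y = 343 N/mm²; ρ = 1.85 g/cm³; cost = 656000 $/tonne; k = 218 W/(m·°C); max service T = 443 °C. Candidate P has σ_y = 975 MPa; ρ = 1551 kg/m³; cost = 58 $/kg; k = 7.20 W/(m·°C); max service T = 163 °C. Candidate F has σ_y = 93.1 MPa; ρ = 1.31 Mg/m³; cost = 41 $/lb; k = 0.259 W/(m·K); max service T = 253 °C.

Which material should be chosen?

candidate B

Screen on constraints: cost ≤ 54 $/kg; k ≥ 3.73 W/(m·K); max service T ≥ 145 °C. Survivors: candidate B, candidate U.
In SI units:
  candidate B: σ_y = 1040 MPa, ρ = 8120 kg/m³
  candidate U: σ_y = 336.0 MPa, ρ = 7880 kg/m³
  candidate B: M = 12.6×10⁻³
  candidate U: M = 6.13×10⁻³
Candidate B has the largest M.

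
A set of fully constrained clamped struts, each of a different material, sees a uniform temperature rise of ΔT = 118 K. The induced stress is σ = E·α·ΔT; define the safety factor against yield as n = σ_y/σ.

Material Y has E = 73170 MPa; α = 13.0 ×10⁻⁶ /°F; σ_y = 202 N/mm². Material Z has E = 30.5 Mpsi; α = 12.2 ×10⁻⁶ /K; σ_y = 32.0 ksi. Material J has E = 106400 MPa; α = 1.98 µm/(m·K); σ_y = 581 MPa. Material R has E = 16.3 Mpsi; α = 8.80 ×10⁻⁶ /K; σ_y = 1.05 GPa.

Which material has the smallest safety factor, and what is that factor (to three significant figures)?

material Z, n = 0.729

Converting E to GPa, α to ×10⁻⁶/K, σ_y to MPa, then σ and n for each:
  material Y: E = 73.17, α = 23.4, σ_y = 202.0 → σ = 202 MPa, n = 1.00
  material Z: E = 210.3, α = 12.2, σ_y = 220.6 → σ = 303 MPa, n = 0.729
  material J: E = 106.4, α = 1.98, σ_y = 581.0 → σ = 24.9 MPa, n = 23.4
  material R: E = 112.4, α = 8.80, σ_y = 1050 → σ = 117 MPa, n = 9.00
The minimum is material Z at n = 0.729.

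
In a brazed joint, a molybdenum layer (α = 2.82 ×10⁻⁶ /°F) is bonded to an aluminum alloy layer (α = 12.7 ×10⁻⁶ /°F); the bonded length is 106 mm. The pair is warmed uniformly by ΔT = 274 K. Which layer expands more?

molybdenum: α = 2.82×10⁻⁶/°F × 9/5 = 5.08×10⁻⁶/K.
aluminum alloy: α = 12.7×10⁻⁶/°F × 9/5 = 22.9×10⁻⁶/K.
α(molybdenum) = 5.08×10⁻⁶/K vs α(aluminum alloy) = 22.9×10⁻⁶/K.
Higher α expands more for the same ΔT: aluminum alloy.

aluminum alloy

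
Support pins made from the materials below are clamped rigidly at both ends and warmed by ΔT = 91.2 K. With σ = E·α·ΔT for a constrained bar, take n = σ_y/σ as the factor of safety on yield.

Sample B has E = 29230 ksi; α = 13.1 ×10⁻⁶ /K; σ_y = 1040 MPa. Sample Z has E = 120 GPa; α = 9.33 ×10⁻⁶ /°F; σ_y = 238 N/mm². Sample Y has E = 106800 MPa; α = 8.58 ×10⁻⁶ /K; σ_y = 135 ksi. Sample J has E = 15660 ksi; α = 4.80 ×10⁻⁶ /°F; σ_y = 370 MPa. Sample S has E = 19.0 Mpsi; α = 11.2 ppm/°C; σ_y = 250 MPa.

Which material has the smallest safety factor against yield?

sample Z

Per material, after unit conversion:
  sample B: E = 201.5, α = 13.1, σ_y = 1040 → σ = 241 MPa, n = 4.32
  sample Z: E = 120.0, α = 16.8, σ_y = 238.0 → σ = 184 MPa, n = 1.29
  sample Y: E = 106.8, α = 8.58, σ_y = 930.8 → σ = 83.6 MPa, n = 11.1
  sample J: E = 108.0, α = 8.64, σ_y = 370.0 → σ = 85.1 MPa, n = 4.35
  sample S: E = 131.0, α = 11.2, σ_y = 250.0 → σ = 134 MPa, n = 1.87
Smallest n: sample Z with n = 1.29.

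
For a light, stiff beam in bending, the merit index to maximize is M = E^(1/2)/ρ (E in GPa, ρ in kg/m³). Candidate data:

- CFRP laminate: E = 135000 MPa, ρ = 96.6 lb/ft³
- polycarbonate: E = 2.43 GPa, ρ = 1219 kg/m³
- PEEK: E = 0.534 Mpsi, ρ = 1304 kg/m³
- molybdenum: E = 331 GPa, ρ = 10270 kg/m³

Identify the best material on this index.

CFRP laminate

In SI units:
  CFRP laminate: E = 135.0 GPa, ρ = 1547 kg/m³
  polycarbonate: E = 2.430 GPa, ρ = 1219 kg/m³
  PEEK: E = 3.682 GPa, ρ = 1304 kg/m³
  molybdenum: E = 331.0 GPa, ρ = 10270 kg/m³
  CFRP laminate: M = 7.51×10⁻³
  molybdenum: M = 1.77×10⁻³
  PEEK: M = 1.47×10⁻³
  polycarbonate: M = 1.28×10⁻³
The maximum is for CFRP laminate.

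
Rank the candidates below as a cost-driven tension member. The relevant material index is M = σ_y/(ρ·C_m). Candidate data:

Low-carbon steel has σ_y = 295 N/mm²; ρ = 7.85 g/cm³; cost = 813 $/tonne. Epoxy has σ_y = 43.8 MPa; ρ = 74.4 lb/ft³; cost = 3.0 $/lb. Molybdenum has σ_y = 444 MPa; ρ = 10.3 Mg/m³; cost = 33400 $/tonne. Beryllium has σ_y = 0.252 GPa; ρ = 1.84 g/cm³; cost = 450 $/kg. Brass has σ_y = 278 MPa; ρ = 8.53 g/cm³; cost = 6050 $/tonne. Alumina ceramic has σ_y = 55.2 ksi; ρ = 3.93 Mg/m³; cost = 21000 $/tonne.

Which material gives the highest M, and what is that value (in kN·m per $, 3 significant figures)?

Convert each candidate to consistent units, then evaluate M:
  low-carbon steel: σ_y = 295.0 MPa, ρ = 7850 kg/m³, cost = 0.8130 $/kg
  epoxy: σ_y = 43.80 MPa, ρ = 1192 kg/m³, cost = 6.614 $/kg
  molybdenum: σ_y = 444.0 MPa, ρ = 10300 kg/m³, cost = 33.40 $/kg
  beryllium: σ_y = 252.0 MPa, ρ = 1840 kg/m³, cost = 450.0 $/kg
  brass: σ_y = 278.0 MPa, ρ = 8530 kg/m³, cost = 6.050 $/kg
  alumina ceramic: σ_y = 380.6 MPa, ρ = 3930 kg/m³, cost = 21.00 $/kg
  low-carbon steel: M = 46.2 kN·m per $
  epoxy: M = 5.56 kN·m per $
  brass: M = 5.39 kN·m per $
  alumina ceramic: M = 4.61 kN·m per $
  molybdenum: M = 1.29 kN·m per $
  beryllium: M = 0.304 kN·m per $
Highest index: low-carbon steel.

low-carbon steel, M = 46.2 kN·m per $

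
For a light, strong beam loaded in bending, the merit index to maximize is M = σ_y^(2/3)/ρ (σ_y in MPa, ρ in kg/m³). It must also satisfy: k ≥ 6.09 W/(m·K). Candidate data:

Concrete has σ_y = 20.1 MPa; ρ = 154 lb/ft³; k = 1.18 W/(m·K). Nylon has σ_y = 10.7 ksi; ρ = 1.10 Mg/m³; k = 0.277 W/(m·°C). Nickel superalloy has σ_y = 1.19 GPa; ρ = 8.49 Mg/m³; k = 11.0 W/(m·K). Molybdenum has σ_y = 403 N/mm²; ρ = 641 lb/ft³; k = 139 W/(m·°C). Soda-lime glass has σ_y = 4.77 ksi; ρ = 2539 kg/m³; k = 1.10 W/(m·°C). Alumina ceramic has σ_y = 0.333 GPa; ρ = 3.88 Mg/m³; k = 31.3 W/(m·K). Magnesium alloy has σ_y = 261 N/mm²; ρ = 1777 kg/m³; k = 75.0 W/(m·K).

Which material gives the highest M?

magnesium alloy

Screen on constraints: k ≥ 6.09 W/(m·K). Survivors: nickel superalloy, molybdenum, alumina ceramic, magnesium alloy.
In SI units:
  nickel superalloy: σ_y = 1190 MPa, ρ = 8490 kg/m³
  molybdenum: σ_y = 403.0 MPa, ρ = 10270 kg/m³
  alumina ceramic: σ_y = 333.0 MPa, ρ = 3880 kg/m³
  magnesium alloy: σ_y = 261.0 MPa, ρ = 1777 kg/m³
  magnesium alloy: M = 23.0×10⁻³
  nickel superalloy: M = 13.2×10⁻³
  alumina ceramic: M = 12.4×10⁻³
  molybdenum: M = 5.31×10⁻³
The maximum is for magnesium alloy.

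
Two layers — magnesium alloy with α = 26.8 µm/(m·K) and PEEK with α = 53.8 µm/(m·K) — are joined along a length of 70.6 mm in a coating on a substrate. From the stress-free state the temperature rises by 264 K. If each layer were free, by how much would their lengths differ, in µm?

503 µm

Δα = |26.8 − 53.8|×10⁻⁶/K = 27.0×10⁻⁶/K.
ΔL_mismatch = Δα·L·ΔT = 27.0×10⁻⁶ × 70.6 mm × 264.0 K = 503 µm.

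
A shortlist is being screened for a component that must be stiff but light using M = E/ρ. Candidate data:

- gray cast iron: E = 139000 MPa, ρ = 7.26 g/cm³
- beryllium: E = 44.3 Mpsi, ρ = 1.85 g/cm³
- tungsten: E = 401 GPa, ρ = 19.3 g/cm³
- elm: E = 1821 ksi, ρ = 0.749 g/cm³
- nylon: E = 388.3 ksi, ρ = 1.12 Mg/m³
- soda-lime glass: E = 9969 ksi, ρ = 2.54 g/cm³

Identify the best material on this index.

beryllium

In SI units:
  gray cast iron: E = 139.0 GPa, ρ = 7260 kg/m³
  beryllium: E = 305.4 GPa, ρ = 1850 kg/m³
  tungsten: E = 401.0 GPa, ρ = 19300 kg/m³
  elm: E = 12.56 GPa, ρ = 749.0 kg/m³
  nylon: E = 2.677 GPa, ρ = 1120 kg/m³
  soda-lime glass: E = 68.73 GPa, ρ = 2540 kg/m³
  beryllium: M = 165 MN·m/kg
  soda-lime glass: M = 27.1 MN·m/kg
  tungsten: M = 20.8 MN·m/kg
  gray cast iron: M = 19.1 MN·m/kg
  elm: M = 16.8 MN·m/kg
  nylon: M = 2.39 MN·m/kg
The maximum is for beryllium.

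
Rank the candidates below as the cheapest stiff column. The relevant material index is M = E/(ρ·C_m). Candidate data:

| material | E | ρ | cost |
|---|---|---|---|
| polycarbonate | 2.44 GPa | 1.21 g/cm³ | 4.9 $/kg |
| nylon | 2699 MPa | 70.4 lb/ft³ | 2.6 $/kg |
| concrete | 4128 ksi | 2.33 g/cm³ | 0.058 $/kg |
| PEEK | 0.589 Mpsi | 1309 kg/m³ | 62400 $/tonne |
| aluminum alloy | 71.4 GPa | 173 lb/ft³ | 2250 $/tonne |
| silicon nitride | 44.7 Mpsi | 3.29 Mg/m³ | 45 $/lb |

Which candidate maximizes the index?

Convert each candidate to consistent units, then evaluate M:
  polycarbonate: E = 2.440 GPa, ρ = 1210 kg/m³, cost = 4.900 $/kg
  nylon: E = 2.699 GPa, ρ = 1128 kg/m³, cost = 2.600 $/kg
  concrete: E = 28.46 GPa, ρ = 2330 kg/m³, cost = 0.05800 $/kg
  PEEK: E = 4.061 GPa, ρ = 1309 kg/m³, cost = 62.40 $/kg
  aluminum alloy: E = 71.40 GPa, ρ = 2771 kg/m³, cost = 2.250 $/kg
  silicon nitride: E = 308.2 GPa, ρ = 3290 kg/m³, cost = 99.21 $/kg
  concrete: M = 211 MN·m per $
  aluminum alloy: M = 11.5 MN·m per $
  silicon nitride: M = 0.944 MN·m per $
  nylon: M = 0.921 MN·m per $
  polycarbonate: M = 0.412 MN·m per $
  PEEK: M = 0.0497 MN·m per $
The maximum is for concrete.

concrete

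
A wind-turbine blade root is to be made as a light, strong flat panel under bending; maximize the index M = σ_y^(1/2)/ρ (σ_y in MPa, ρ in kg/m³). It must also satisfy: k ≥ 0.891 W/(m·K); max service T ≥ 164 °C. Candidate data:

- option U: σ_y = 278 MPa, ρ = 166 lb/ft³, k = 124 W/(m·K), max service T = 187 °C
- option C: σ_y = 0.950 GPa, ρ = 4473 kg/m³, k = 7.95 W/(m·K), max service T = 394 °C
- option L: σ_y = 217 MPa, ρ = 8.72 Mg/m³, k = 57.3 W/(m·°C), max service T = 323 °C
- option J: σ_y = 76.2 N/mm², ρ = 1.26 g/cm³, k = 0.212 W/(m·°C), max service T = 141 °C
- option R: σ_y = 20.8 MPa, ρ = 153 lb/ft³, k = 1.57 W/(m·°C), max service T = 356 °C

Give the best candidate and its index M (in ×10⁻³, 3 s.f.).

Screen on constraints: k ≥ 0.891 W/(m·K); max service T ≥ 164 °C. Survivors: option U, option C, option L, option R.
Convert each candidate to consistent units, then evaluate M:
  option U: σ_y = 278.0 MPa, ρ = 2659 kg/m³
  option C: σ_y = 950.0 MPa, ρ = 4473 kg/m³
  option L: σ_y = 217.0 MPa, ρ = 8720 kg/m³
  option R: σ_y = 20.80 MPa, ρ = 2451 kg/m³
  option C: M = 6.89×10⁻³
  option U: M = 6.27×10⁻³
  option R: M = 1.86×10⁻³
  option L: M = 1.69×10⁻³
Highest index: option C.

option C, M = 6.89×10⁻³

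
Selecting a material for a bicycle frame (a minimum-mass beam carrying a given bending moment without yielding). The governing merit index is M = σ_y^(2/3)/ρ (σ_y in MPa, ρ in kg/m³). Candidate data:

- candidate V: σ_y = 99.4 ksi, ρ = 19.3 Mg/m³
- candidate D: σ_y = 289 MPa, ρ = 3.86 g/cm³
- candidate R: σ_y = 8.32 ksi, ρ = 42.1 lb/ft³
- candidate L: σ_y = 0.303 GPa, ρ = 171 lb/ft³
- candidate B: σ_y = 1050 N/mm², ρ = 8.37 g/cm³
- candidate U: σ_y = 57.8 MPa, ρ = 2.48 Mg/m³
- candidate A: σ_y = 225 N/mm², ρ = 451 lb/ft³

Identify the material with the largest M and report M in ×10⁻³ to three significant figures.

After converting to SI:
  candidate V: σ_y = 685.3 MPa, ρ = 19300 kg/m³
  candidate D: σ_y = 289.0 MPa, ρ = 3860 kg/m³
  candidate R: σ_y = 57.36 MPa, ρ = 674.4 kg/m³
  candidate L: σ_y = 303.0 MPa, ρ = 2739 kg/m³
  candidate B: σ_y = 1050 MPa, ρ = 8370 kg/m³
  candidate U: σ_y = 57.80 MPa, ρ = 2480 kg/m³
  candidate A: σ_y = 225.0 MPa, ρ = 7224 kg/m³
  candidate R: M = 22.1×10⁻³
  candidate L: M = 16.5×10⁻³
  candidate B: M = 12.3×10⁻³
  candidate D: M = 11.3×10⁻³
  candidate U: M = 6.03×10⁻³
  candidate A: M = 5.12×10⁻³
  candidate V: M = 4.03×10⁻³
Candidate R ranks first.

candidate R, M = 22.1×10⁻³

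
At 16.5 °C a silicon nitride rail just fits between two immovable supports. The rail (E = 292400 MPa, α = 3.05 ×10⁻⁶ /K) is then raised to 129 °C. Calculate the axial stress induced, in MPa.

E = 292400 MPa = 292.4 GPa.
ΔT = 112.5 K. Constrained thermal stress σ = E·α·ΔT = 292.4×10³ MPa × 3.05×10⁻⁶ × 112.5 = 100 MPa (compressive).

100 MPa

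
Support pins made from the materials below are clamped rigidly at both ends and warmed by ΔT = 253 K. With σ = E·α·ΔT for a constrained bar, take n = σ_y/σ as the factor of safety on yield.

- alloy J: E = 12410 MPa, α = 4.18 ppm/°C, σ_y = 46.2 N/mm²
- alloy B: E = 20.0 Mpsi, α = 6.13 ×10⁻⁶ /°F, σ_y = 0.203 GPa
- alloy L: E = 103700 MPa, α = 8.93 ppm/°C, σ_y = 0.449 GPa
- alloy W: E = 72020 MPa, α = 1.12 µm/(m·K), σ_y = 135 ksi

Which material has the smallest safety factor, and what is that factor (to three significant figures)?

alloy B, n = 0.527

Per material, after unit conversion:
  alloy J: E = 12.41, α = 4.18, σ_y = 46.20 → σ = 13.1 MPa, n = 3.52
  alloy B: E = 137.9, α = 11.0, σ_y = 203.0 → σ = 385 MPa, n = 0.527
  alloy L: E = 103.7, α = 8.93, σ_y = 449.0 → σ = 234 MPa, n = 1.92
  alloy W: E = 72.02, α = 1.12, σ_y = 930.8 → σ = 20.4 MPa, n = 45.6
Smallest n: alloy B with n = 0.527.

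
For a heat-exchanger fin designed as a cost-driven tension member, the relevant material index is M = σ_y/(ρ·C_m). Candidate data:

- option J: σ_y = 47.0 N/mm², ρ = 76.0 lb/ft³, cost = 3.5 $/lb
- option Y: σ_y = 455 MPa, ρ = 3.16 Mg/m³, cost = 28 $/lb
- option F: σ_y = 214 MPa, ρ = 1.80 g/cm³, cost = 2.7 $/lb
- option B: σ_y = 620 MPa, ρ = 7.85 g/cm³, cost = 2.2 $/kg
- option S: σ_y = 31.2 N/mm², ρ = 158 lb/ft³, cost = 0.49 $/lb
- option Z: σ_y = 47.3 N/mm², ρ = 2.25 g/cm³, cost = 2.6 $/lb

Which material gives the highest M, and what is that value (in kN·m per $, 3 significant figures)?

option B, M = 35.9 kN·m per $

Putting every candidate on a common basis:
  option J: σ_y = 47.00 MPa, ρ = 1217 kg/m³, cost = 7.716 $/kg
  option Y: σ_y = 455.0 MPa, ρ = 3160 kg/m³, cost = 61.73 $/kg
  option F: σ_y = 214.0 MPa, ρ = 1800 kg/m³, cost = 5.952 $/kg
  option B: σ_y = 620.0 MPa, ρ = 7850 kg/m³, cost = 2.200 $/kg
  option S: σ_y = 31.20 MPa, ρ = 2531 kg/m³, cost = 1.080 $/kg
  option Z: σ_y = 47.30 MPa, ρ = 2250 kg/m³, cost = 5.732 $/kg
  option B: M = 35.9 kN·m per $
  option F: M = 20.0 kN·m per $
  option S: M = 11.4 kN·m per $
  option J: M = 5.00 kN·m per $
  option Z: M = 3.67 kN·m per $
  option Y: M = 2.33 kN·m per $
Option B has the largest M.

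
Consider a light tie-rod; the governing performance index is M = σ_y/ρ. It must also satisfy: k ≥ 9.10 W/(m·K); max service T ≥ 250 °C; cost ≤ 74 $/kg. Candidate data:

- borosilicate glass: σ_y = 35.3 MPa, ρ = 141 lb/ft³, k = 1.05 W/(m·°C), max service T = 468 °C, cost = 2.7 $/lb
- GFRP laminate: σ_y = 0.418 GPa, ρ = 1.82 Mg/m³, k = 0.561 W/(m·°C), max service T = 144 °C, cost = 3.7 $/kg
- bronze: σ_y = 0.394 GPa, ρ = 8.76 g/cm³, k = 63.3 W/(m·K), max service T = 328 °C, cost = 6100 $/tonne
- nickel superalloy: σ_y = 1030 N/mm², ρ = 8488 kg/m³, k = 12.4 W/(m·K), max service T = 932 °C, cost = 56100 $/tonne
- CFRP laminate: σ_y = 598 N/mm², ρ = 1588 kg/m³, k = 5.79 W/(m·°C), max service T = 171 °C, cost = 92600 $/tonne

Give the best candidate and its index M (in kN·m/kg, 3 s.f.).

Screen on constraints: k ≥ 9.10 W/(m·K); max service T ≥ 250 °C; cost ≤ 74 $/kg. Survivors: bronze, nickel superalloy.
Normalizing units and computing the index:
  bronze: σ_y = 394.0 MPa, ρ = 8760 kg/m³
  nickel superalloy: σ_y = 1030 MPa, ρ = 8488 kg/m³
  nickel superalloy: M = 121 kN·m/kg
  bronze: M = 45.0 kN·m/kg
Nickel superalloy has the largest M.

nickel superalloy, M = 121 kN·m/kg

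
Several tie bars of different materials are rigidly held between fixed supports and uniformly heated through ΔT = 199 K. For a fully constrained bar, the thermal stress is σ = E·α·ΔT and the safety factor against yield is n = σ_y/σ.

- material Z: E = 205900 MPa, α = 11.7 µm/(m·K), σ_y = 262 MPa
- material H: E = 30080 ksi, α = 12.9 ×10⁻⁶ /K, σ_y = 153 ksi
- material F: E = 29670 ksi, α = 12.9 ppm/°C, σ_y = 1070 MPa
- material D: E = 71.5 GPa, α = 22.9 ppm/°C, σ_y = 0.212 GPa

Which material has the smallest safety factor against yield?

Per material, after unit conversion:
  material Z: E = 205.9, α = 11.7, σ_y = 262.0 → σ = 479 MPa, n = 0.547
  material H: E = 207.4, α = 12.9, σ_y = 1055 → σ = 532 MPa, n = 1.98
  material F: E = 204.6, α = 12.9, σ_y = 1070 → σ = 525 MPa, n = 2.04
  material D: E = 71.50, α = 22.9, σ_y = 212.0 → σ = 326 MPa, n = 0.651
Smallest n: material Z with n = 0.547.

material Z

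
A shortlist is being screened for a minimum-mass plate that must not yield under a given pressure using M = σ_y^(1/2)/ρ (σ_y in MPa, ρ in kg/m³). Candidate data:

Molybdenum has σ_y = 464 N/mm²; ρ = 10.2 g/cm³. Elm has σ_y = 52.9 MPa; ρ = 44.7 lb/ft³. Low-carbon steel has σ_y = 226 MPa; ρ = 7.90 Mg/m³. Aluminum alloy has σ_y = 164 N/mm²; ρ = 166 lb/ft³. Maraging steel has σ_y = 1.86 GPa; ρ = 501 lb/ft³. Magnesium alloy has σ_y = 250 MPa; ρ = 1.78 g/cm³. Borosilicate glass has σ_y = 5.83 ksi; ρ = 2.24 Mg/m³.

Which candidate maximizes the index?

In SI units:
  molybdenum: σ_y = 464.0 MPa, ρ = 10200 kg/m³
  elm: σ_y = 52.90 MPa, ρ = 716.0 kg/m³
  low-carbon steel: σ_y = 226.0 MPa, ρ = 7900 kg/m³
  aluminum alloy: σ_y = 164.0 MPa, ρ = 2659 kg/m³
  maraging steel: σ_y = 1860 MPa, ρ = 8025 kg/m³
  magnesium alloy: σ_y = 250.0 MPa, ρ = 1780 kg/m³
  borosilicate glass: σ_y = 40.20 MPa, ρ = 2240 kg/m³
  elm: M = 10.2×10⁻³
  magnesium alloy: M = 8.88×10⁻³
  maraging steel: M = 5.37×10⁻³
  aluminum alloy: M = 4.82×10⁻³
  borosilicate glass: M = 2.83×10⁻³
  molybdenum: M = 2.11×10⁻³
  low-carbon steel: M = 1.90×10⁻³
The maximum is for elm.

elm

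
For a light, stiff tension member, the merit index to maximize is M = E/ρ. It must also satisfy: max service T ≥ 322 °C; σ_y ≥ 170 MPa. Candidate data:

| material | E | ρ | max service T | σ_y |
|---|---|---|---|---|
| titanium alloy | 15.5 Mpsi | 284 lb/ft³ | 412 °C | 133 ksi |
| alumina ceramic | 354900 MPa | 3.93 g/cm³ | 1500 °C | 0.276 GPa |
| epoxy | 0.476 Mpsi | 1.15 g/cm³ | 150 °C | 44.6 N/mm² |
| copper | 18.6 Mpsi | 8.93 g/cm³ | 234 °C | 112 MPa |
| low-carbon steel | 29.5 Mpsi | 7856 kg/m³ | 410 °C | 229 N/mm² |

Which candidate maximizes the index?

Screen on constraints: max service T ≥ 322 °C; σ_y ≥ 170 MPa. Survivors: titanium alloy, alumina ceramic, low-carbon steel.
Putting every candidate on a common basis:
  titanium alloy: E = 106.9 GPa, ρ = 4549 kg/m³
  alumina ceramic: E = 354.9 GPa, ρ = 3930 kg/m³
  low-carbon steel: E = 203.4 GPa, ρ = 7856 kg/m³
  alumina ceramic: M = 90.3 MN·m/kg
  low-carbon steel: M = 25.9 MN·m/kg
  titanium alloy: M = 23.5 MN·m/kg
Alumina ceramic ranks first.

alumina ceramic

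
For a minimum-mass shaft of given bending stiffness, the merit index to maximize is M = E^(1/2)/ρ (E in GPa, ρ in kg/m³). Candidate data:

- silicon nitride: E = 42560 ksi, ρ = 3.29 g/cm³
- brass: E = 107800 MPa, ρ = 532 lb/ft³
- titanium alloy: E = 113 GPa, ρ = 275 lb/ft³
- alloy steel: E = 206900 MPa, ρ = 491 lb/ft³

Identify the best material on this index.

After converting to SI:
  silicon nitride: E = 293.4 GPa, ρ = 3290 kg/m³
  brass: E = 107.8 GPa, ρ = 8522 kg/m³
  titanium alloy: E = 113.0 GPa, ρ = 4405 kg/m³
  alloy steel: E = 206.9 GPa, ρ = 7865 kg/m³
  silicon nitride: M = 5.21×10⁻³
  titanium alloy: M = 2.41×10⁻³
  alloy steel: M = 1.83×10⁻³
  brass: M = 1.22×10⁻³
Silicon nitride ranks first.

silicon nitride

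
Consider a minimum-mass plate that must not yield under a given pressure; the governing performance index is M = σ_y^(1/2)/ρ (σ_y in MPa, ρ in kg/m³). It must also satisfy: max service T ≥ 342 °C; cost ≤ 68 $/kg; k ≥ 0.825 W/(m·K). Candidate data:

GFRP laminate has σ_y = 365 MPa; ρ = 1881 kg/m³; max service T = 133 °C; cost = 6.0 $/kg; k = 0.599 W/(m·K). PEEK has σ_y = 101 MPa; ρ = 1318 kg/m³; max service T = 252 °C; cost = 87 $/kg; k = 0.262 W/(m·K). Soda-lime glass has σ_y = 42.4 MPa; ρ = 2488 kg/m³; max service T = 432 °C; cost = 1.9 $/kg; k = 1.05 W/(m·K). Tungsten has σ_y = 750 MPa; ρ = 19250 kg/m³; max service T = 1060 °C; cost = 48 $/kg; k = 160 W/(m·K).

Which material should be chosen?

soda-lime glass

Screen on constraints: max service T ≥ 342 °C; cost ≤ 68 $/kg; k ≥ 0.825 W/(m·K). Survivors: soda-lime glass, tungsten.
Per-candidate index values:
  soda-lime glass: M = 2.62×10⁻³
  tungsten: M = 1.42×10⁻³
Soda-lime glass ranks first.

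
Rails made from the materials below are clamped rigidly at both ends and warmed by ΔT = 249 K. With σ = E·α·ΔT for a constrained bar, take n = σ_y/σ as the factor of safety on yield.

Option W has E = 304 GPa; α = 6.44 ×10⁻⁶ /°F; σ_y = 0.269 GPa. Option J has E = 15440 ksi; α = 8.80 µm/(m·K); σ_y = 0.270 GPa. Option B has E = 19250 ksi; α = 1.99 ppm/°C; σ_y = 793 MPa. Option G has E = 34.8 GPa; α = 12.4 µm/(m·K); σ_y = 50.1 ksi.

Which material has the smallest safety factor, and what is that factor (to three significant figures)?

option W, n = 0.307

In consistent units (E in GPa, α in ×10⁻⁶/K, σ_y in MPa):
  option W: E = 304.0, α = 11.6, σ_y = 269.0 → σ = 877 MPa, n = 0.307
  option J: E = 106.5, α = 8.80, σ_y = 270.0 → σ = 233 MPa, n = 1.16
  option B: E = 132.7, α = 1.99, σ_y = 793.0 → σ = 65.8 MPa, n = 12.1
  option G: E = 34.80, α = 12.4, σ_y = 345.4 → σ = 107 MPa, n = 3.21
The minimum is option W at n = 0.307.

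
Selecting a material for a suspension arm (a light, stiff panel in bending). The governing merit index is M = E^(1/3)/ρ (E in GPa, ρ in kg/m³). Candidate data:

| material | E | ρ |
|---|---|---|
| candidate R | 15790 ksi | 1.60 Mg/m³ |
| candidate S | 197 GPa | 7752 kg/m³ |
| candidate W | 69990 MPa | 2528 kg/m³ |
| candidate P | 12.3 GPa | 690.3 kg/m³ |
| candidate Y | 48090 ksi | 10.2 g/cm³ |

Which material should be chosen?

In SI units:
  candidate R: E = 108.9 GPa, ρ = 1600 kg/m³
  candidate S: E = 197.0 GPa, ρ = 7752 kg/m³
  candidate W: E = 69.99 GPa, ρ = 2528 kg/m³
  candidate P: E = 12.30 GPa, ρ = 690.3 kg/m³
  candidate Y: E = 331.6 GPa, ρ = 10200 kg/m³
  candidate P: M = 3.34×10⁻³
  candidate R: M = 2.98×10⁻³
  candidate W: M = 1.63×10⁻³
  candidate S: M = 0.751×10⁻³
  candidate Y: M = 0.679×10⁻³
The maximum is for candidate P.

candidate P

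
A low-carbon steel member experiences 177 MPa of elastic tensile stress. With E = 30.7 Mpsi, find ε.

8.36×10⁻⁴

E = 30.7 Mpsi = 211.7 GPa = 211700 MPa.
ε = σ/E = 177 / 211700 = 8.36×10⁻⁴.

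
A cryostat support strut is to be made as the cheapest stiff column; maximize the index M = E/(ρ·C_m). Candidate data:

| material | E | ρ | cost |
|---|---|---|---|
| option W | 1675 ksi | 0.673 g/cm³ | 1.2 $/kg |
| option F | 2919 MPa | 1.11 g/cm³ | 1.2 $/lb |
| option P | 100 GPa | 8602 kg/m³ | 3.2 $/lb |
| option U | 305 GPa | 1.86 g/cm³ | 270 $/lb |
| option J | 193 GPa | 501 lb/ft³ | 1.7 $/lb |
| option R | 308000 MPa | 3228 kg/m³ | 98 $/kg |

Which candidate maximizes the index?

Convert each candidate to consistent units, then evaluate M:
  option W: E = 11.55 GPa, ρ = 673.0 kg/m³, cost = 1.200 $/kg
  option F: E = 2.919 GPa, ρ = 1110 kg/m³, cost = 2.646 $/kg
  option P: E = 100.0 GPa, ρ = 8602 kg/m³, cost = 7.055 $/kg
  option U: E = 305.0 GPa, ρ = 1860 kg/m³, cost = 595.2 $/kg
  option J: E = 193.0 GPa, ρ = 8025 kg/m³, cost = 3.748 $/kg
  option R: E = 308.0 GPa, ρ = 3228 kg/m³, cost = 98.00 $/kg
  option W: M = 14.3 MN·m per $
  option J: M = 6.42 MN·m per $
  option P: M = 1.65 MN·m per $
  option F: M = 0.994 MN·m per $
  option R: M = 0.974 MN·m per $
  option U: M = 0.275 MN·m per $
Option W ranks first.

option W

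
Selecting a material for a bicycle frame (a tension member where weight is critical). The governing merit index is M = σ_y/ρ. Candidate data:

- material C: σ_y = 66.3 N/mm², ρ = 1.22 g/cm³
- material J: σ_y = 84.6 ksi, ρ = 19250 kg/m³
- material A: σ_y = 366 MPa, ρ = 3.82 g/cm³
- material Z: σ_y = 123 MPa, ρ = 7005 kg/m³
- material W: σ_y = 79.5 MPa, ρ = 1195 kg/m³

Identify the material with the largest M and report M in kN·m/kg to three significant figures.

Putting every candidate on a common basis:
  material C: σ_y = 66.30 MPa, ρ = 1220 kg/m³
  material J: σ_y = 583.3 MPa, ρ = 19250 kg/m³
  material A: σ_y = 366.0 MPa, ρ = 3820 kg/m³
  material Z: σ_y = 123.0 MPa, ρ = 7005 kg/m³
  material W: σ_y = 79.50 MPa, ρ = 1195 kg/m³
  material A: M = 95.8 kN·m/kg
  material W: M = 66.5 kN·m/kg
  material C: M = 54.3 kN·m/kg
  material J: M = 30.3 kN·m/kg
  material Z: M = 17.6 kN·m/kg
Material A ranks first.

material A, M = 95.8 kN·m/kg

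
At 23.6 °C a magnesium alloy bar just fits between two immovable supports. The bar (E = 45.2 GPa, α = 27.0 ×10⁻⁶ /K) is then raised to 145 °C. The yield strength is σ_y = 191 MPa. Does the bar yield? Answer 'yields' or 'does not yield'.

does not yield

ΔT = 121.4 K. Constrained thermal stress σ = E·α·ΔT = 45.20×10³ MPa × 27.0×10⁻⁶ × 121.4 = 148 MPa (compressive).
Compare to σ_y = 191 MPa: σ < σ_y, so it does not yield.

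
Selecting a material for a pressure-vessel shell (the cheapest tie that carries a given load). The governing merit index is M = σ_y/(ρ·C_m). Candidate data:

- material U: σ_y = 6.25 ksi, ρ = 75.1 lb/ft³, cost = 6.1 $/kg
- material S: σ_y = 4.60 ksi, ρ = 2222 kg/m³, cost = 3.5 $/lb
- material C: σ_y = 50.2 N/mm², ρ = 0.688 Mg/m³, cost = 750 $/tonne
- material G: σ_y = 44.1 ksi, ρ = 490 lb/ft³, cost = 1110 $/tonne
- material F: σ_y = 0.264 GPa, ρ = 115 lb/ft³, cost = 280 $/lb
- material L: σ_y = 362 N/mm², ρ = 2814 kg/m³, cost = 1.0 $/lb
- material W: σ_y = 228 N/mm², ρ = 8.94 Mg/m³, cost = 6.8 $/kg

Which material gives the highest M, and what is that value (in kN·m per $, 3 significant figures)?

Normalizing units and computing the index:
  material U: σ_y = 43.09 MPa, ρ = 1203 kg/m³, cost = 6.100 $/kg
  material S: σ_y = 31.72 MPa, ρ = 2222 kg/m³, cost = 7.716 $/kg
  material C: σ_y = 50.20 MPa, ρ = 688.0 kg/m³, cost = 0.7500 $/kg
  material G: σ_y = 304.1 MPa, ρ = 7849 kg/m³, cost = 1.110 $/kg
  material F: σ_y = 264.0 MPa, ρ = 1842 kg/m³, cost = 617.3 $/kg
  material L: σ_y = 362.0 MPa, ρ = 2814 kg/m³, cost = 2.205 $/kg
  material W: σ_y = 228.0 MPa, ρ = 8940 kg/m³, cost = 6.800 $/kg
  material C: M = 97.3 kN·m per $
  material L: M = 58.4 kN·m per $
  material G: M = 34.9 kN·m per $
  material U: M = 5.87 kN·m per $
  material W: M = 3.75 kN·m per $
  material S: M = 1.85 kN·m per $
  material F: M = 0.232 kN·m per $
Material C has the largest M.

material C, M = 97.3 kN·m per $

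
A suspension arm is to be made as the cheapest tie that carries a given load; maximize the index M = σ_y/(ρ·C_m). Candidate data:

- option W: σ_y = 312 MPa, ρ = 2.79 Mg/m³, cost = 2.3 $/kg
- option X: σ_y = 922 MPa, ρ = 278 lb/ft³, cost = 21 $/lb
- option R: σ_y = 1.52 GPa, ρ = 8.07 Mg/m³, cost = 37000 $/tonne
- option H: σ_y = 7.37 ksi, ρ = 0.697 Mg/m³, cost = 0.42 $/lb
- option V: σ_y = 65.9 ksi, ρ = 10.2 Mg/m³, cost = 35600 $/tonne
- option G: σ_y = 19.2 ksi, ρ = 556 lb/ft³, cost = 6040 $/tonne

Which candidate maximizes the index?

Convert each candidate to consistent units, then evaluate M:
  option W: σ_y = 312.0 MPa, ρ = 2790 kg/m³, cost = 2.300 $/kg
  option X: σ_y = 922.0 MPa, ρ = 4453 kg/m³, cost = 46.30 $/kg
  option R: σ_y = 1520 MPa, ρ = 8070 kg/m³, cost = 37.00 $/kg
  option H: σ_y = 50.81 MPa, ρ = 697.0 kg/m³, cost = 0.9259 $/kg
  option V: σ_y = 454.4 MPa, ρ = 10200 kg/m³, cost = 35.60 $/kg
  option G: σ_y = 132.4 MPa, ρ = 8906 kg/m³, cost = 6.040 $/kg
  option H: M = 78.7 kN·m per $
  option W: M = 48.6 kN·m per $
  option R: M = 5.09 kN·m per $
  option X: M = 4.47 kN·m per $
  option G: M = 2.46 kN·m per $
  option V: M = 1.25 kN·m per $
The maximum is for option H.

option H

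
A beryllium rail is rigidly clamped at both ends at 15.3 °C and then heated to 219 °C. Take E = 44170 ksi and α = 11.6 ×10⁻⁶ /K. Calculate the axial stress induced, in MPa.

E = 44170 ksi = 304.5 GPa.
ΔT = 203.7 K. Constrained thermal stress σ = E·α·ΔT = 304.5×10³ MPa × 11.6×10⁻⁶ × 203.7 = 720 MPa (compressive).

720 MPa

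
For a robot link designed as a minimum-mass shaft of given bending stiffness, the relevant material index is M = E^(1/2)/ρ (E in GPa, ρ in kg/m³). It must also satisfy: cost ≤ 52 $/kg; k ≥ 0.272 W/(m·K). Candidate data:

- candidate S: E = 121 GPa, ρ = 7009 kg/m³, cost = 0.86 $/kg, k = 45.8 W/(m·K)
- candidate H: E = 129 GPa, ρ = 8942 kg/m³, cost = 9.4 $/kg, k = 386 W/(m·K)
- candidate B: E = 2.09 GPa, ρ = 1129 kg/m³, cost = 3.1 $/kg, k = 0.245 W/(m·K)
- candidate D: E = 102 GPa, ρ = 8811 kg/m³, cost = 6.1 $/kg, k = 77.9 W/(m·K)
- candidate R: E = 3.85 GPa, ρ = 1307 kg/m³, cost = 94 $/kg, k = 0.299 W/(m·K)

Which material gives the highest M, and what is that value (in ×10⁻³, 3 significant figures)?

Screen on constraints: cost ≤ 52 $/kg; k ≥ 0.272 W/(m·K). Survivors: candidate S, candidate H, candidate D.
Evaluate M for each candidate:
  candidate S: M = 1.57×10⁻³
  candidate H: M = 1.27×10⁻³
  candidate D: M = 1.15×10⁻³
Highest index: candidate S.

candidate S, M = 1.57×10⁻³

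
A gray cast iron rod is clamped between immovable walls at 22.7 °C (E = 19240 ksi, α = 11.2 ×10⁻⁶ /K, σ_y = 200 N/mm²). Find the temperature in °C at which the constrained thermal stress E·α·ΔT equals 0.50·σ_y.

90.0 °C

E = 19240 ksi = 132.7 GPa.
σ_y = 200 N/mm² = 200.0 MPa.
E·α·ΔT = 100.0 MPa ⇒ ΔT = 100.0 / (132.7×10³ × 11.2×10⁻⁶) = 67.31 K.
T = 22.7 + 67.31 = 90.01 °C.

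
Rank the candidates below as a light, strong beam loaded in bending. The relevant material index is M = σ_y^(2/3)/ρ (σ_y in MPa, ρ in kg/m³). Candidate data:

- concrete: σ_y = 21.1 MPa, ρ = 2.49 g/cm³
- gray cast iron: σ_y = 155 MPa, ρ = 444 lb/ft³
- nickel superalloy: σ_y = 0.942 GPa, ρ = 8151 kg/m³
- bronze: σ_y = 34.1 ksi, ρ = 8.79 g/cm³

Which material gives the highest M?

nickel superalloy

In SI units:
  concrete: σ_y = 21.10 MPa, ρ = 2490 kg/m³
  gray cast iron: σ_y = 155.0 MPa, ρ = 7112 kg/m³
  nickel superalloy: σ_y = 942.0 MPa, ρ = 8151 kg/m³
  bronze: σ_y = 235.1 MPa, ρ = 8790 kg/m³
  nickel superalloy: M = 11.8×10⁻³
  bronze: M = 4.33×10⁻³
  gray cast iron: M = 4.06×10⁻³
  concrete: M = 3.07×10⁻³
Highest index: nickel superalloy.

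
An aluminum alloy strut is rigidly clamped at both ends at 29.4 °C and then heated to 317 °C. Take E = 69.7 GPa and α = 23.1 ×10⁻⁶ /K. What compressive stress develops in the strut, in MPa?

ΔT = 287.6 K. Constrained thermal stress σ = E·α·ΔT = 69.70×10³ MPa × 23.1×10⁻⁶ × 287.6 = 463 MPa (compressive).

463 MPa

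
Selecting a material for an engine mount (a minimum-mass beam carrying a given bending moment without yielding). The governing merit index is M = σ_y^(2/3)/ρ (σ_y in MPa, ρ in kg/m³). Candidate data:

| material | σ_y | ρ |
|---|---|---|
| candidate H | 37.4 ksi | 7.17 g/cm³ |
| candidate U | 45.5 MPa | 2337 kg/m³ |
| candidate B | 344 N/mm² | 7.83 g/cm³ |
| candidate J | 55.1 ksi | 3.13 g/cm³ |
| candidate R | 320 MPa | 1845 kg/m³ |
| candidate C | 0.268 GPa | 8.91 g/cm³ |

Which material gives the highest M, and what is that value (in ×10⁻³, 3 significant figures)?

Putting every candidate on a common basis:
  candidate H: σ_y = 257.9 MPa, ρ = 7170 kg/m³
  candidate U: σ_y = 45.50 MPa, ρ = 2337 kg/m³
  candidate B: σ_y = 344.0 MPa, ρ = 7830 kg/m³
  candidate J: σ_y = 379.9 MPa, ρ = 3130 kg/m³
  candidate R: σ_y = 320.0 MPa, ρ = 1845 kg/m³
  candidate C: σ_y = 268.0 MPa, ρ = 8910 kg/m³
  candidate R: M = 25.4×10⁻³
  candidate J: M = 16.8×10⁻³
  candidate B: M = 6.27×10⁻³
  candidate H: M = 5.65×10⁻³
  candidate U: M = 5.45×10⁻³
  candidate C: M = 4.67×10⁻³
Candidate R has the largest M.

candidate R, M = 25.4×10⁻³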